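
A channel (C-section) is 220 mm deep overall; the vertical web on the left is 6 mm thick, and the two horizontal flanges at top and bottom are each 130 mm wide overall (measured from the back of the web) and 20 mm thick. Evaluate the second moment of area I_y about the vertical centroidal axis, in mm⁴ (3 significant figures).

I_y ≈ 1.08 × 10⁷ mm⁴

Break the section into simple shapes (no overlaps), measuring from the bottom-left corner of the bounding box.
Web: 6 × 220, A = 1 320 mm², x = 3 mm, Ī = 3 960 mm⁴.
Top flange (beyond web): 124 × 20, A = 2 480 mm², x = 68 mm, Ī = 3 177 707 mm⁴.
Bottom flange (beyond web): 124 × 20, A = 2 480 mm², x = 68 mm, Ī = 3 177 707 mm⁴.
Centroid: x̄ = ΣA·x / ΣA = 54.338 mm.
Transfer each piece to the vertical centroidal axis using Ī + A·d² with d = x − 54.338:
  web: d = -51.338 mm → contributes +3 482 882 mm⁴
  top flange (beyond web): d = 13.662 mm → contributes +3 640 628 mm⁴
  bottom flange (beyond web): d = 13.662 mm → contributes +3 640 628 mm⁴
Total I = 10 764 138 mm⁴.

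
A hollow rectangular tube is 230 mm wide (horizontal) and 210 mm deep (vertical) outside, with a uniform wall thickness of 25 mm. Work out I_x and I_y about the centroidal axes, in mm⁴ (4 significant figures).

I_x ≈ 1.161 × 10⁸ mm⁴, I_y ≈ 1.352 × 10⁸ mm⁴

Treat the section as a set of non-overlapping primitives; coordinates are from the bounding-box lower-left.
Outer rectangle: 230 × 210, A = 48 300 mm², y = 105 mm, Ī = 177 502 500 mm⁴.
Inner void (subtracted): 180 × 160, A = 28 800 mm², y = 105 mm, Ī = 61 440 000 mm⁴.
By symmetry the centroid is at mid-height, ȳ = 105 mm.
All pieces are centred on the centroidal x-axis, so I = ΣĪ (holes subtracted) = 116 062 500 mm⁴.
Repeating about the centroidal y-axis gives I_y = 135 162 500 mm⁴.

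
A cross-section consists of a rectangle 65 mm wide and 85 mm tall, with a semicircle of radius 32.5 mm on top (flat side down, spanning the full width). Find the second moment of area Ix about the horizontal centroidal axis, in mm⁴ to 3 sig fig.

Split into non-overlapping primitives; take the origin at the lower-left of the bounding box.
Rectangular body: 65 × 85, A = 5 525 mm², y = 42.5 mm, Ī = 3 326 510 mm⁴.
Semicircular cap: semicircle r = 32.5, A = 1659.2 mm², y = 98.793 mm, Ī = 122 452 mm⁴.
Centroid: ȳ = ΣA·y / ΣA = 55.501 mm.
Transfer each piece to the horizontal centroidal axis using Ī + A·d² with d = y − 55.501:
  rectangular body: d = -13.001 mm → contributes +4 260 344 mm⁴
  semicircular cap: d = 43.293 mm → contributes +3 232 129 mm⁴
Total I = 7 492 474 mm⁴.

Ix ≈ 7.49 × 10⁶ mm⁴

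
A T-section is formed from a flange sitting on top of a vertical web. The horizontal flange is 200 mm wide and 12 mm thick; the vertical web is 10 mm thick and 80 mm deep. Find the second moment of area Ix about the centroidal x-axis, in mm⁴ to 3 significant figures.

Ix ≈ 1.73 × 10⁶ mm⁴

Treat the section as a set of non-overlapping primitives; coordinates are from the bounding-box lower-left.
Flange: 200 × 12, A = 2 400 mm², y = 86 mm, Ī = 28 800 mm⁴.
Web: 10 × 80, A = 800 mm², y = 40 mm, Ī = 426 667 mm⁴.
Centroid: ȳ = ΣA·y / ΣA = 74.5 mm.
Transfer each piece to the centroidal x-axis using Ī + A·d² with d = y − 74.5:
  flange: d = 11.5 mm → contributes +346 200 mm⁴
  web: d = -34.5 mm → contributes +1 378 867 mm⁴
Total I = 1 725 067 mm⁴.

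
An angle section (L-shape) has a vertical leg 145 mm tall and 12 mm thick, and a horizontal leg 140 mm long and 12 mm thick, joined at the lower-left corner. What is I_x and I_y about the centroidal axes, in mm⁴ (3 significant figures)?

Split into non-overlapping primitives; take the origin at the lower-left of the bounding box.
Vertical leg: 12 × 145, A = 1 740 mm², y = 72.5 mm, Ī = 3 048 625 mm⁴.
Horizontal leg (remainder): 128 × 12, A = 1 536 mm², y = 6 mm, Ī = 18 432 mm⁴.
Centroid: ȳ = ΣA·y / ΣA = 41.321 mm.
Transfer each piece to the centroidal x-axis using Ī + A·d² with d = y − 41.321:
  vertical leg: d = 31.179 mm → contributes +4 740 184 mm⁴
  horizontal leg (remainder): d = -35.321 mm → contributes +1 934 651 mm⁴
Total I = 6 674 835 mm⁴.
For the y-axis: x̄ = 38.821 mm.
Repeating about the centroidal y-axis gives I_y = 6 115 570 mm⁴.

I_x ≈ 6.67 × 10⁶ mm⁴, I_y ≈ 6.12 × 10⁶ mm⁴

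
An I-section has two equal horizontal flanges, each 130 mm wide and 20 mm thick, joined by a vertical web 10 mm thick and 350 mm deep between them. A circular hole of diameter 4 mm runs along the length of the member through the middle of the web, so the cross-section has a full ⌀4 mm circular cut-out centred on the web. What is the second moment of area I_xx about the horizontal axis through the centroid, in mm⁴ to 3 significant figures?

I_xx ≈ 2.14 × 10⁸ mm⁴

Split into non-overlapping primitives; take the origin at the lower-left of the bounding box.
Bottom flange: 130 × 20, A = 2 600 mm², y = 10 mm, Ī = 86 667 mm⁴.
Web: 10 × 350, A = 3 500 mm², y = 195 mm, Ī = 35 729 167 mm⁴.
Top flange: 130 × 20, A = 2 600 mm², y = 380 mm, Ī = 86 667 mm⁴.
Hole (subtracted): ⌀4, A = 12.566 mm², y = 195 mm, Ī = 12.566 mm⁴.
By symmetry the centroid is at mid-height, ȳ = 195 mm.
Transfer each piece to the horizontal axis through the centroid using Ī + A·d² with d = y − 195:
  bottom flange: d = -185 mm → contributes +89 071 667 mm⁴
  web: d = 0 mm → contributes +35 729 167 mm⁴
  top flange: d = 185 mm → contributes +89 071 667 mm⁴
  hole: d = 0 mm → contributes −12.566 mm⁴
Total I = 213 872 487 mm⁴.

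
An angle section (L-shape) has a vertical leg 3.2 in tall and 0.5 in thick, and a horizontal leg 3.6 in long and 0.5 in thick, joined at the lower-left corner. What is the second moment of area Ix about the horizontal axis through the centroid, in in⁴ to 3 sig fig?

Split into non-overlapping primitives; take the origin at the lower-left of the bounding box.
Vertical leg: 0.5 × 3.2, A = 1.6 in², y = 1.6 in, Ī = 1.3653 in⁴.
Horizontal leg (remainder): 3.1 × 0.5, A = 1.55 in², y = 0.25 in, Ī = 0.032292 in⁴.
Centroid: ȳ = ΣA·y / ΣA = 0.93571 in.
Transfer each piece to the horizontal axis through the centroid using Ī + A·d² with d = y − 0.93571:
  vertical leg: d = 0.66429 in → contributes +2.0714 in⁴
  horizontal leg (remainder): d = -0.68571 in → contributes +0.76111 in⁴
Total I = 2.8325 in⁴.

Ix ≈ 2.83 in⁴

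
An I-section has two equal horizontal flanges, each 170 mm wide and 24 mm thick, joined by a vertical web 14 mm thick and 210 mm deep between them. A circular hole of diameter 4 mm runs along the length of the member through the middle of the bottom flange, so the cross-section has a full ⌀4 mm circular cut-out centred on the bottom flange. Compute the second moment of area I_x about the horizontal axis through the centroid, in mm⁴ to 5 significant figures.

Treat the section as a set of non-overlapping primitives; coordinates are from the bounding-box lower-left.
Bottom flange: 170 × 24, A = 4 080 mm², y = 12 mm, Ī = 195 840 mm⁴.
Web: 14 × 210, A = 2 940 mm², y = 129 mm, Ī = 10 804 500 mm⁴.
Top flange: 170 × 24, A = 4 080 mm², y = 246 mm, Ī = 195 840 mm⁴.
Hole (subtracted): ⌀4, A = 12.56637 mm², y = 12 mm, Ī = 12.56637 mm⁴.
Centroid: ȳ = ΣA·y / ΣA = 129.1326 mm.
Transfer each piece to the horizontal axis through the centroid using Ī + A·d² with d = y − 129.1326:
  bottom flange: d = -117.1326 mm → contributes +56 173 634 mm⁴
  web: d = -0.1326065 mm → contributes +10 804 552 mm⁴
  top flange: d = 116.8674 mm → contributes +55 920 430 mm⁴
  hole: d = -117.1326 mm → contributes −172423.8 mm⁴
Total I = 122 726 191 mm⁴.

I_x ≈ 1.2273 × 10⁸ mm⁴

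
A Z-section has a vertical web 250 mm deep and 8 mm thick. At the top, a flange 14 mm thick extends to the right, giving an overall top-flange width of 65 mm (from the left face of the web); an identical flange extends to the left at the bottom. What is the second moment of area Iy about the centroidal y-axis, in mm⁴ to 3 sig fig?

Iy ≈ 2.13 × 10⁶ mm⁴

Treat the section as a set of non-overlapping primitives; coordinates are from the bounding-box lower-left.
Web: 8 × 250, A = 2 000 mm², x = 61 mm, Ī = 10 667 mm⁴.
Top flange (beyond web): 57 × 14, A = 798 mm², x = 93.5 mm, Ī = 216 059 mm⁴.
Bottom flange (beyond web): 57 × 14, A = 798 mm², x = 28.5 mm, Ī = 216 059 mm⁴.
Centroid: x̄ = ΣA·x / ΣA = 61 mm.
Transfer each piece to the centroidal y-axis using Ī + A·d² with d = x − 61:
  web: d = 0 mm → contributes +10 667 mm⁴
  top flange (beyond web): d = 32.5 mm → contributes +1 058 946 mm⁴
  bottom flange (beyond web): d = -32.5 mm → contributes +1 058 946 mm⁴
Total I = 2 128 559 mm⁴.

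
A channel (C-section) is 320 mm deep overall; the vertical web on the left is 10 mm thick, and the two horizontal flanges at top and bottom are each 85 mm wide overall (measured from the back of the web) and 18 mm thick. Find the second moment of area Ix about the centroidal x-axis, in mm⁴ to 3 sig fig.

Ix ≈ 8.89 × 10⁷ mm⁴

Split into non-overlapping primitives; take the origin at the lower-left of the bounding box.
Web: 10 × 320, A = 3 200 mm², y = 160 mm, Ī = 27 306 667 mm⁴.
Top flange (beyond web): 75 × 18, A = 1 350 mm², y = 311 mm, Ī = 36 450 mm⁴.
Bottom flange (beyond web): 75 × 18, A = 1 350 mm², y = 9 mm, Ī = 36 450 mm⁴.
By symmetry the centroid is at mid-height, ȳ = 160 mm.
Transfer each piece to the centroidal x-axis using Ī + A·d² with d = y − 160:
  web: d = 0 mm → contributes +27 306 667 mm⁴
  top flange (beyond web): d = 151 mm → contributes +30 817 800 mm⁴
  bottom flange (beyond web): d = -151 mm → contributes +30 817 800 mm⁴
Total I = 88 942 267 mm⁴.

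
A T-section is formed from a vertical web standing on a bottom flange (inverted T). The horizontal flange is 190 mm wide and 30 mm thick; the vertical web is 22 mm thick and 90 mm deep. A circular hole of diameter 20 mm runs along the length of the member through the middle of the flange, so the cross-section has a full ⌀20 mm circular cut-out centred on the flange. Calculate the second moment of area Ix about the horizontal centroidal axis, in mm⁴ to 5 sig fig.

Treat the section as a set of non-overlapping primitives; coordinates are from the bounding-box lower-left.
Flange: 190 × 30, A = 5 700 mm², y = 15 mm, Ī = 427 500 mm⁴.
Web: 22 × 90, A = 1 980 mm², y = 75 mm, Ī = 1 336 500 mm⁴.
Hole (subtracted): ⌀20, A = 314.1593 mm², y = 15 mm, Ī = 7853.982 mm⁴.
Centroid: ȳ = ΣA·y / ΣA = 31.12851 mm.
Transfer each piece to the horizontal centroidal axis using Ī + A·d² with d = y − 31.12851:
  flange: d = -16.12851 mm → contributes +1 910 233 mm⁴
  web: d = 43.87149 mm → contributes +5 147 422 mm⁴
  hole: d = -16.12851 mm → contributes −89575.82 mm⁴
Total I = 6 968 080 mm⁴.

Ix ≈ 6.9681 × 10⁶ mm⁴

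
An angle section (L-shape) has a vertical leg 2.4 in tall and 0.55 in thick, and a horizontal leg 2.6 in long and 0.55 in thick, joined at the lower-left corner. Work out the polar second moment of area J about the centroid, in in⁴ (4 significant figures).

J ≈ 2.638 in⁴

Treat the section as a set of non-overlapping primitives; coordinates are from the bounding-box lower-left.
Vertical leg: 0.55 × 2.4, A = 1.32 in², y = 1.2 in, Ī = 0.6336 in⁴.
Horizontal leg (remainder): 2.05 × 0.55, A = 1.1275 in², y = 0.275 in, Ī = 0.0284224 in⁴.
Centroid: ȳ = ΣA·y / ΣA = 0.773876 in.
Transfer each piece to the centroidal x-axis using Ī + A·d² with d = y − 0.773876:
  vertical leg: d = 0.426124 in → contributes +0.873287 in⁴
  horizontal leg (remainder): d = -0.498876 in → contributes +0.309032 in⁴
Total I = 1.18232 in⁴.
For the y-axis: x̄ = 0.873876 in.
Repeating about the centroidal y-axis gives I_y = 1.45581 in⁴.
Polar second moment: J = I_x + I_y = 2.63813 in⁴.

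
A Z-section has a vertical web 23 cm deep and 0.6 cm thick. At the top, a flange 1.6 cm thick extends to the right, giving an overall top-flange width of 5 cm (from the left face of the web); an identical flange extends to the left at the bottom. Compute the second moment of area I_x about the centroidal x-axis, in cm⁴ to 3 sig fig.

I_x ≈ 2220 cm⁴

Decompose the section into non-overlapping parts with the origin at the bottom-left of its bounding rectangle.
Web: 0.6 × 23, A = 13.8 cm², y = 11.5 cm, Ī = 608.35 cm⁴.
Top flange (beyond web): 4.4 × 1.6, A = 7.04 cm², y = 22.2 cm, Ī = 1.5019 cm⁴.
Bottom flange (beyond web): 4.4 × 1.6, A = 7.04 cm², y = 0.8 cm, Ī = 1.5019 cm⁴.
Centroid: ȳ = ΣA·y / ΣA = 11.5 cm.
Transfer each piece to the centroidal x-axis using Ī + A·d² with d = y − 11.5:
  web: d = 0 cm → contributes +608.35 cm⁴
  top flange (beyond web): d = 10.7 cm → contributes +807.51 cm⁴
  bottom flange (beyond web): d = -10.7 cm → contributes +807.51 cm⁴
Total I = 2223.4 cm⁴.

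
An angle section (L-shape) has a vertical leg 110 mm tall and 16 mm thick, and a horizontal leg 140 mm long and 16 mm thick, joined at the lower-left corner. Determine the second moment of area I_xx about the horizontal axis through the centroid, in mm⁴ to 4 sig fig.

I_xx ≈ 3.877 × 10⁶ mm⁴

Treat the section as a set of non-overlapping primitives; coordinates are from the bounding-box lower-left.
Vertical leg: 16 × 110, A = 1 760 mm², y = 55 mm, Ī = 1 774 667 mm⁴.
Horizontal leg (remainder): 124 × 16, A = 1 984 mm², y = 8 mm, Ī = 42325.3 mm⁴.
Centroid: ȳ = ΣA·y / ΣA = 30.094 mm.
Transfer each piece to the horizontal axis through the centroid using Ī + A·d² with d = y − 30.094:
  vertical leg: d = 24.906 mm → contributes +2 866 409 mm⁴
  horizontal leg (remainder): d = -22.094 mm → contributes +1 010 806 mm⁴
Total I = 3 877 215 mm⁴.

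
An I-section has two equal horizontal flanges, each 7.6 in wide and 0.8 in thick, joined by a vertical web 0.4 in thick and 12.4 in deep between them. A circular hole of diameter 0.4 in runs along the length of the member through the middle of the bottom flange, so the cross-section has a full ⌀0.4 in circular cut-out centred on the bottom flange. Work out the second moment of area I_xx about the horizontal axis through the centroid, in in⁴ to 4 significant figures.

Treat the section as a set of non-overlapping primitives; coordinates are from the bounding-box lower-left.
Bottom flange: 7.6 × 0.8, A = 6.08 in², y = 0.4 in, Ī = 0.324267 in⁴.
Web: 0.4 × 12.4, A = 4.96 in², y = 7 in, Ī = 63.5541 in⁴.
Top flange: 7.6 × 0.8, A = 6.08 in², y = 13.6 in, Ī = 0.324267 in⁴.
Hole (subtracted): ⌀0.4, A = 0.125664 in², y = 0.4 in, Ī = 0.00125664 in⁴.
Centroid: ȳ = ΣA·y / ΣA = 7.0488 in.
Transfer each piece to the horizontal axis through the centroid using Ī + A·d² with d = y − 7.0488:
  bottom flange: d = -6.6488 in → contributes +269.1 in⁴
  web: d = -0.0488033 in → contributes +63.5659 in⁴
  top flange: d = 6.5512 in → contributes +261.267 in⁴
  hole: d = -6.6488 in → contributes −5.55642 in⁴
Total I = 588.377 in⁴.

I_xx ≈ 588.4 in⁴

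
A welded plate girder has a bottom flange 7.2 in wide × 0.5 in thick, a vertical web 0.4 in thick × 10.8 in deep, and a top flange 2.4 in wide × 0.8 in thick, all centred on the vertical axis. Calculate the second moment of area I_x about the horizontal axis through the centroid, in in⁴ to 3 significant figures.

Treat the section as a set of non-overlapping primitives; coordinates are from the bounding-box lower-left.
Bottom plate: 7.2 × 0.5, A = 3.6 in², y = 0.25 in, Ī = 0.075 in⁴.
Web plate: 0.4 × 10.8, A = 4.32 in², y = 5.9 in, Ī = 41.99 in⁴.
Top plate: 2.4 × 0.8, A = 1.92 in², y = 11.7 in, Ī = 0.1024 in⁴.
Centroid: ȳ = ΣA·y / ΣA = 4.9646 in.
Transfer each piece to the horizontal axis through the centroid using Ī + A·d² with d = y − 4.9646:
  bottom plate: d = -4.7146 in → contributes +80.095 in⁴
  web plate: d = 0.93537 in → contributes +45.77 in⁴
  top plate: d = 6.7354 in → contributes +87.203 in⁴
Total I = 213.07 in⁴.

I_x ≈ 213 in⁴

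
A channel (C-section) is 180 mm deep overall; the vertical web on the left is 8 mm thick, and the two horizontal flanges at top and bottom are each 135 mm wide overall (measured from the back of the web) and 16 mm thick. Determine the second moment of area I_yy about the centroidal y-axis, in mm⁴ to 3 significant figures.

I_yy ≈ 1.03 × 10⁷ mm⁴

Split into non-overlapping primitives; take the origin at the lower-left of the bounding box.
Web: 8 × 180, A = 1 440 mm², x = 4 mm, Ī = 7 680 mm⁴.
Top flange (beyond web): 127 × 16, A = 2 032 mm², x = 71.5 mm, Ī = 2 731 177 mm⁴.
Bottom flange (beyond web): 127 × 16, A = 2 032 mm², x = 71.5 mm, Ī = 2 731 177 mm⁴.
Centroid: x̄ = ΣA·x / ΣA = 53.84 mm.
Transfer each piece to the centroidal y-axis using Ī + A·d² with d = x − 53.84:
  web: d = -49.84 mm → contributes +3 584 694 mm⁴
  top flange (beyond web): d = 17.66 mm → contributes +3 364 900 mm⁴
  bottom flange (beyond web): d = 17.66 mm → contributes +3 364 900 mm⁴
Total I = 10 314 494 mm⁴.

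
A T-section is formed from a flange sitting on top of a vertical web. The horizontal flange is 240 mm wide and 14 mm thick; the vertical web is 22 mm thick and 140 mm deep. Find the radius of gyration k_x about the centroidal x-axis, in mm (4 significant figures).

Decompose the section into non-overlapping parts with the origin at the bottom-left of its bounding rectangle.
Flange: 240 × 14, A = 3 360 mm², y = 147 mm, Ī = 54 880 mm⁴.
Web: 22 × 140, A = 3 080 mm², y = 70 mm, Ī = 5 030 667 mm⁴.
Centroid: ȳ = ΣA·y / ΣA = 110.174 mm.
Transfer each piece to the centroidal x-axis using Ī + A·d² with d = y − 110.174:
  flange: d = 36.8261 mm → contributes +4 611 580 mm⁴
  web: d = -40.1739 mm → contributes +10 001 612 mm⁴
Total I = 14 613 192 mm⁴.
Radius of gyration: k = √(I/A) = √(14 613 192 / 6 440) = 47.6354 mm.

k_x ≈ 47.64 mm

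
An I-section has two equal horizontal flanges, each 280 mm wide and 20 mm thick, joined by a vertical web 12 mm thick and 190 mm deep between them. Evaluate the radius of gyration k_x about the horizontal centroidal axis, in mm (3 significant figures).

k_x ≈ 98.5 mm

Decompose the section into non-overlapping parts with the origin at the bottom-left of its bounding rectangle.
Bottom flange: 280 × 20, A = 5 600 mm², y = 10 mm, Ī = 186 667 mm⁴.
Web: 12 × 190, A = 2 280 mm², y = 115 mm, Ī = 6 859 000 mm⁴.
Top flange: 280 × 20, A = 5 600 mm², y = 220 mm, Ī = 186 667 mm⁴.
By symmetry the centroid is at mid-height, ȳ = 115 mm.
Transfer each piece to the horizontal centroidal axis using Ī + A·d² with d = y − 115:
  bottom flange: d = -105 mm → contributes +61 926 667 mm⁴
  web: d = 0 mm → contributes +6 859 000 mm⁴
  top flange: d = 105 mm → contributes +61 926 667 mm⁴
Total I = 130 712 333 mm⁴.
Radius of gyration: k = √(I/A) = √(130 712 333 / 13 480) = 98.472 mm.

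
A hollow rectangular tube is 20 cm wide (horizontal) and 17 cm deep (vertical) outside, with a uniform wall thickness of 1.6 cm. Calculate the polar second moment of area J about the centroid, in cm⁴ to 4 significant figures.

J ≈ 1.039 × 10⁴ cm⁴

Split into non-overlapping primitives; take the origin at the lower-left of the bounding box.
Outer rectangle: 20 × 17, A = 340 cm², y = 8.5 cm, Ī = 8188.33 cm⁴.
Inner void (subtracted): 16.8 × 13.8, A = 231.84 cm², y = 8.5 cm, Ī = 3679.3 cm⁴.
By symmetry the centroid is at mid-height, ȳ = 8.5 cm.
All pieces are centred on the centroidal x-axis, so I = ΣĪ (holes subtracted) = 4509.03 cm⁴.
Repeating about the centroidal y-axis gives I_y = 5880.46 cm⁴.
Polar second moment: J = I_x + I_y = 10389.5 cm⁴.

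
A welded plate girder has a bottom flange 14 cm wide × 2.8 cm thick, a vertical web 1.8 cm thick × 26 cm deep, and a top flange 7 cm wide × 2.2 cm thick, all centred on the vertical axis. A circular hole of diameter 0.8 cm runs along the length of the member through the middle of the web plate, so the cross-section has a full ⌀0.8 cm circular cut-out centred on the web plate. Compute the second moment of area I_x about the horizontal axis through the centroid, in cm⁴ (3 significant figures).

I_x ≈ 1.27 × 10⁴ cm⁴

Split into non-overlapping primitives; take the origin at the lower-left of the bounding box.
Bottom plate: 14 × 2.8, A = 39.2 cm², y = 1.4 cm, Ī = 25.611 cm⁴.
Web plate: 1.8 × 26, A = 46.8 cm², y = 15.8 cm, Ī = 2636.4 cm⁴.
Top plate: 7 × 2.2, A = 15.4 cm², y = 29.9 cm, Ī = 6.2113 cm⁴.
Hole (subtracted): ⌀0.8, A = 0.50265 cm², y = 15.8 cm, Ī = 0.020106 cm⁴.
Centroid: ȳ = ΣA·y / ΣA = 12.357 cm.
Transfer each piece to the horizontal axis through the centroid using Ī + A·d² with d = y − 12.357:
  bottom plate: d = -10.957 cm → contributes +4732.2 cm⁴
  web plate: d = 3.4425 cm → contributes +3 191 cm⁴
  top plate: d = 17.543 cm → contributes +4745.4 cm⁴
  hole: d = 3.4425 cm → contributes −5.977 cm⁴
Total I = 12 663 cm⁴.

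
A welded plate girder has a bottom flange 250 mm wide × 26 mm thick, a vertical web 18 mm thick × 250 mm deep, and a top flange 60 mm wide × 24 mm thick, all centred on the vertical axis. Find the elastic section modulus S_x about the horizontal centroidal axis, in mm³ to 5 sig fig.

S_x ≈ 6.5934 × 10⁵ mm³

Treat the section as a set of non-overlapping primitives; coordinates are from the bounding-box lower-left.
Bottom plate: 250 × 26, A = 6 500 mm², y = 13 mm, Ī = 366166.7 mm⁴.
Web plate: 18 × 250, A = 4 500 mm², y = 151 mm, Ī = 23 437 500 mm⁴.
Top plate: 60 × 24, A = 1 440 mm², y = 288 mm, Ī = 69 120 mm⁴.
Centroid: ȳ = ΣA·y / ΣA = 94.75241 mm.
Transfer each piece to the horizontal centroidal axis using Ī + A·d² with d = y − 94.75241:
  bottom plate: d = -81.75241 mm → contributes +43 808 636 mm⁴
  web plate: d = 56.24759 mm → contributes +37 674 560 mm⁴
  top plate: d = 193.2476 mm → contributes +53 845 388 mm⁴
Total I = 135 328 584 mm⁴.
Extreme fibre distance c = 205.2476 mm; S = I/c = 659343.1 mm³.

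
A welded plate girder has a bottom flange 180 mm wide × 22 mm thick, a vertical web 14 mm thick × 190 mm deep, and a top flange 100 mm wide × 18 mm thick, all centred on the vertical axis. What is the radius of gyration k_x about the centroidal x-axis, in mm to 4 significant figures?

Break the section into simple shapes (no overlaps), measuring from the bottom-left corner of the bounding box.
Bottom plate: 180 × 22, A = 3 960 mm², y = 11 mm, Ī = 159 720 mm⁴.
Web plate: 14 × 190, A = 2 660 mm², y = 117 mm, Ī = 8 002 167 mm⁴.
Top plate: 100 × 18, A = 1 800 mm², y = 221 mm, Ī = 48 600 mm⁴.
Centroid: ȳ = ΣA·y / ΣA = 89.38 mm.
Transfer each piece to the centroidal x-axis using Ī + A·d² with d = y − 89.38:
  bottom plate: d = -78.38 mm → contributes +24 487 710 mm⁴
  web plate: d = 27.62 mm → contributes +10 031 379 mm⁴
  top plate: d = 131.62 mm → contributes +31 231 461 mm⁴
Total I = 65 750 551 mm⁴.
Radius of gyration: k = √(I/A) = √(65 750 551 / 8 420) = 88.3677 mm.

k_x ≈ 88.37 mm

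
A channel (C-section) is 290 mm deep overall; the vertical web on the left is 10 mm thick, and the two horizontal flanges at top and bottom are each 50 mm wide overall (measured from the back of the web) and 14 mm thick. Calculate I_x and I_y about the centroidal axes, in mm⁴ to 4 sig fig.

Treat the section as a set of non-overlapping primitives; coordinates are from the bounding-box lower-left.
Web: 10 × 290, A = 2 900 mm², y = 145 mm, Ī = 20 324 167 mm⁴.
Top flange (beyond web): 40 × 14, A = 560 mm², y = 283 mm, Ī = 9146.67 mm⁴.
Bottom flange (beyond web): 40 × 14, A = 560 mm², y = 7 mm, Ī = 9146.67 mm⁴.
By symmetry the centroid is at mid-height, ȳ = 145 mm.
Transfer each piece to the centroidal x-axis using Ī + A·d² with d = y − 145:
  web: d = 0 mm → contributes +20 324 167 mm⁴
  top flange (beyond web): d = 138 mm → contributes +10 673 787 mm⁴
  bottom flange (beyond web): d = -138 mm → contributes +10 673 787 mm⁴
Total I = 41 671 740 mm⁴.
For the y-axis: x̄ = 11.9652 mm.
Repeating about the centroidal y-axis gives I_y = 678 475 mm⁴.

I_x ≈ 4.167 × 10⁷ mm⁴, I_y ≈ 6.785 × 10⁵ mm⁴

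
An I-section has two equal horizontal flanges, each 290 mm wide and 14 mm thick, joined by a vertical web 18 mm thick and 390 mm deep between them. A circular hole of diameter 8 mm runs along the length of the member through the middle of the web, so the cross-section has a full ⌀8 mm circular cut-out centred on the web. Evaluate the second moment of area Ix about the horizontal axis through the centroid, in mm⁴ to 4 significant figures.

Break the section into simple shapes (no overlaps), measuring from the bottom-left corner of the bounding box.
Bottom flange: 290 × 14, A = 4 060 mm², y = 7 mm, Ī = 66313.3 mm⁴.
Web: 18 × 390, A = 7 020 mm², y = 209 mm, Ī = 88 978 500 mm⁴.
Top flange: 290 × 14, A = 4 060 mm², y = 411 mm, Ī = 66313.3 mm⁴.
Hole (subtracted): ⌀8, A = 50.2655 mm², y = 209 mm, Ī = 201.062 mm⁴.
By symmetry the centroid is at mid-height, ȳ = 209 mm.
Transfer each piece to the horizontal axis through the centroid using Ī + A·d² with d = y − 209:
  bottom flange: d = -202 mm → contributes +165 730 553 mm⁴
  web: d = 0 mm → contributes +88 978 500 mm⁴
  top flange: d = 202 mm → contributes +165 730 553 mm⁴
  hole: d = 0 mm → contributes −201.062 mm⁴
Total I = 420 439 406 mm⁴.

Ix ≈ 4.204 × 10⁸ mm⁴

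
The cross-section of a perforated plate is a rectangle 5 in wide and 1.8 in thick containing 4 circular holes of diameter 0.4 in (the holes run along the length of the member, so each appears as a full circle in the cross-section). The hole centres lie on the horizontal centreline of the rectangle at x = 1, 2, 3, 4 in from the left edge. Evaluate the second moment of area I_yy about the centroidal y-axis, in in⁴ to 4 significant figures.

Treat the section as a set of non-overlapping primitives; coordinates are from the bounding-box lower-left.
Plate: 5 × 1.8, A = 9 in², x = 2.5 in, Ī = 18.75 in⁴.
Hole 1 (subtracted): ⌀0.4, A = 0.125664 in², x = 1 in, Ī = 0.00125664 in⁴.
Hole 2 (subtracted): ⌀0.4, A = 0.125664 in², x = 2 in, Ī = 0.00125664 in⁴.
Hole 3 (subtracted): ⌀0.4, A = 0.125664 in², x = 3 in, Ī = 0.00125664 in⁴.
Hole 4 (subtracted): ⌀0.4, A = 0.125664 in², x = 4 in, Ī = 0.00125664 in⁴.
By symmetry the centroid is at mid-width, x̄ = 2.5 in.
Transfer each piece to the centroidal y-axis using Ī + A·d² with d = x − 2.5:
  plate: d = 0 in → contributes +18.75 in⁴
  hole 1: d = -1.5 in → contributes −0.284 in⁴
  hole 2: d = -0.5 in → contributes −0.0326726 in⁴
  hole 3: d = 0.5 in → contributes −0.0326726 in⁴
  hole 4: d = 1.5 in → contributes −0.284 in⁴
Total I = 18.1167 in⁴.

I_yy ≈ 18.12 in⁴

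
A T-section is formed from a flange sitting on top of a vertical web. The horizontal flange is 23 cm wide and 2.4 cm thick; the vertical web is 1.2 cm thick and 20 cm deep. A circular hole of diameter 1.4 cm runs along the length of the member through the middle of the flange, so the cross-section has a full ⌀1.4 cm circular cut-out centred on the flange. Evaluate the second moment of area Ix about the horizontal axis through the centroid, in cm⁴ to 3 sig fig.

Split into non-overlapping primitives; take the origin at the lower-left of the bounding box.
Flange: 23 × 2.4, A = 55.2 cm², y = 21.2 cm, Ī = 26.496 cm⁴.
Web: 1.2 × 20, A = 24 cm², y = 10 cm, Ī = 800 cm⁴.
Hole (subtracted): ⌀1.4, A = 1.5394 cm², y = 21.2 cm, Ī = 0.18857 cm⁴.
Centroid: ȳ = ΣA·y / ΣA = 17.739 cm.
Transfer each piece to the horizontal axis through the centroid using Ī + A·d² with d = y − 17.739:
  flange: d = 3.4612 cm → contributes +687.79 cm⁴
  web: d = -7.7388 cm → contributes +2237.3 cm⁴
  hole: d = 3.4612 cm → contributes −18.63 cm⁴
Total I = 2906.5 cm⁴.

Ix ≈ 2910 cm⁴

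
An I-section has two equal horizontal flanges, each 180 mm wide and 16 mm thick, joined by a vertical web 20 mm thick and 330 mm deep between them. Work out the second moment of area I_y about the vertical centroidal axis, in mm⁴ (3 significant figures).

I_y ≈ 1.58 × 10⁷ mm⁴

Break the section into simple shapes (no overlaps), measuring from the bottom-left corner of the bounding box.
Bottom flange: 180 × 16, A = 2 880 mm², x = 90 mm, Ī = 7 776 000 mm⁴.
Web: 20 × 330, A = 6 600 mm², x = 90 mm, Ī = 220 000 mm⁴.
Top flange: 180 × 16, A = 2 880 mm², x = 90 mm, Ī = 7 776 000 mm⁴.
By symmetry the centroid is at mid-width, x̄ = 90 mm.
All pieces are centred on the vertical centroidal axis, so I = ΣĪ = 15 772 000 mm⁴.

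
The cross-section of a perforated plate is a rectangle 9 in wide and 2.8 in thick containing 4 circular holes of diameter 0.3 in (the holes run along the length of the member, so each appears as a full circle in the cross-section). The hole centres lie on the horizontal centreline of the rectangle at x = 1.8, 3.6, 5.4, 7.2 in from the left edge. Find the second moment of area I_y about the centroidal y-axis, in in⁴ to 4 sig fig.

I_y ≈ 169.0 in⁴

Split into non-overlapping primitives; take the origin at the lower-left of the bounding box.
Plate: 9 × 2.8, A = 25.2 in², x = 4.5 in, Ī = 170.1 in⁴.
Hole 1 (subtracted): ⌀0.3, A = 0.0706858 in², x = 1.8 in, Ī = 0.000397608 in⁴.
Hole 2 (subtracted): ⌀0.3, A = 0.0706858 in², x = 3.6 in, Ī = 0.000397608 in⁴.
Hole 3 (subtracted): ⌀0.3, A = 0.0706858 in², x = 5.4 in, Ī = 0.000397608 in⁴.
Hole 4 (subtracted): ⌀0.3, A = 0.0706858 in², x = 7.2 in, Ī = 0.000397608 in⁴.
By symmetry the centroid is at mid-width, x̄ = 4.5 in.
Transfer each piece to the centroidal y-axis using Ī + A·d² with d = x − 4.5:
  plate: d = 0 in → contributes +170.1 in⁴
  hole 1: d = -2.7 in → contributes −0.515697 in⁴
  hole 2: d = -0.9 in → contributes −0.0576531 in⁴
  hole 3: d = 0.9 in → contributes −0.0576531 in⁴
  hole 4: d = 2.7 in → contributes −0.515697 in⁴
Total I = 168.953 in⁴.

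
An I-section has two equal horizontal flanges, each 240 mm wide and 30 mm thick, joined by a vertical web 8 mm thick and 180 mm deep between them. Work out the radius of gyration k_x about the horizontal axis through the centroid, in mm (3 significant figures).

Treat the section as a set of non-overlapping primitives; coordinates are from the bounding-box lower-left.
Bottom flange: 240 × 30, A = 7 200 mm², y = 15 mm, Ī = 540 000 mm⁴.
Web: 8 × 180, A = 1 440 mm², y = 120 mm, Ī = 3 888 000 mm⁴.
Top flange: 240 × 30, A = 7 200 mm², y = 225 mm, Ī = 540 000 mm⁴.
By symmetry the centroid is at mid-height, ȳ = 120 mm.
Transfer each piece to the horizontal axis through the centroid using Ī + A·d² with d = y − 120:
  bottom flange: d = -105 mm → contributes +79 920 000 mm⁴
  web: d = 0 mm → contributes +3 888 000 mm⁴
  top flange: d = 105 mm → contributes +79 920 000 mm⁴
Total I = 163 728 000 mm⁴.
Radius of gyration: k = √(I/A) = √(163 728 000 / 15 840) = 101.67 mm.

k_x ≈ 102 mm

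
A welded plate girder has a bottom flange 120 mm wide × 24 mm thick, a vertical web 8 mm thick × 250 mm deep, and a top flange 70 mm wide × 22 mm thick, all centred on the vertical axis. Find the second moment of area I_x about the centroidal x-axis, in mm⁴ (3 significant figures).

I_x ≈ 8.78 × 10⁷ mm⁴

Treat the section as a set of non-overlapping primitives; coordinates are from the bounding-box lower-left.
Bottom plate: 120 × 24, A = 2 880 mm², y = 12 mm, Ī = 138 240 mm⁴.
Web plate: 8 × 250, A = 2 000 mm², y = 149 mm, Ī = 10 416 667 mm⁴.
Top plate: 70 × 22, A = 1 540 mm², y = 285 mm, Ī = 62 113 mm⁴.
Centroid: ȳ = ΣA·y / ΣA = 120.17 mm.
Transfer each piece to the centroidal x-axis using Ī + A·d² with d = y − 120.17:
  bottom plate: d = -108.17 mm → contributes +33 833 350 mm⁴
  web plate: d = 28.835 mm → contributes +12 079 569 mm⁴
  top plate: d = 164.83 mm → contributes +41 904 747 mm⁴
Total I = 87 817 665 mm⁴.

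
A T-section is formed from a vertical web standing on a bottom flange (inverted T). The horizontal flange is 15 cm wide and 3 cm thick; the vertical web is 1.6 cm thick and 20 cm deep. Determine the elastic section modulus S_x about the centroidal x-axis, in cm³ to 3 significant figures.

S_x ≈ 214 cm³

Treat the section as a set of non-overlapping primitives; coordinates are from the bounding-box lower-left.
Flange: 15 × 3, A = 45 cm², y = 1.5 cm, Ī = 33.75 cm⁴.
Web: 1.6 × 20, A = 32 cm², y = 13 cm, Ī = 1066.7 cm⁴.
Centroid: ȳ = ΣA·y / ΣA = 6.2792 cm.
Transfer each piece to the centroidal x-axis using Ī + A·d² with d = y − 6.2792:
  flange: d = -4.7792 cm → contributes +1061.6 cm⁴
  web: d = 6.7208 cm → contributes +2512.1 cm⁴
Total I = 3573.7 cm⁴.
Extreme fibre distance c = 16.721 cm; S = I/c = 213.73 cm³.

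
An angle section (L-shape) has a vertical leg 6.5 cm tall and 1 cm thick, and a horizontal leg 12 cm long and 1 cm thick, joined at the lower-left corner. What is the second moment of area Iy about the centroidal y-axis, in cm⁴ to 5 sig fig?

Iy ≈ 258.54 cm⁴

Treat the section as a set of non-overlapping primitives; coordinates are from the bounding-box lower-left.
Vertical leg: 1 × 6.5, A = 6.5 cm², x = 0.5 cm, Ī = 0.5416667 cm⁴.
Horizontal leg (remainder): 11 × 1, A = 11 cm², x = 6.5 cm, Ī = 110.9167 cm⁴.
Centroid: x̄ = ΣA·x / ΣA = 4.271429 cm.
Transfer each piece to the centroidal y-axis using Ī + A·d² with d = x − 4.271429:
  vertical leg: d = -3.771429 cm → contributes +92.99554 cm⁴
  horizontal leg (remainder): d = 2.228571 cm → contributes +165.5485 cm⁴
Total I = 258.544 cm⁴.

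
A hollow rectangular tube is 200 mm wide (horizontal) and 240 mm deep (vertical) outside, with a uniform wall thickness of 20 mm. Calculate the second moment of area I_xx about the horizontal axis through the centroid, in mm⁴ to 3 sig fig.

Split into non-overlapping primitives; take the origin at the lower-left of the bounding box.
Outer rectangle: 200 × 240, A = 48 000 mm², y = 120 mm, Ī = 230 400 000 mm⁴.
Inner void (subtracted): 160 × 200, A = 32 000 mm², y = 120 mm, Ī = 106 666 667 mm⁴.
By symmetry the centroid is at mid-height, ȳ = 120 mm.
All pieces are centred on the horizontal axis through the centroid, so I = ΣĪ (holes subtracted) = 123 733 333 mm⁴.

I_xx ≈ 1.24 × 10⁸ mm⁴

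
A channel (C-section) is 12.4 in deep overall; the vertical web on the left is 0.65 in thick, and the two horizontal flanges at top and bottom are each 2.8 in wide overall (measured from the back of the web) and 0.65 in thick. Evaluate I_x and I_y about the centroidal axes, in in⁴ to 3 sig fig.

I_x ≈ 200 in⁴, I_y ≈ 5.43 in⁴

Decompose the section into non-overlapping parts with the origin at the bottom-left of its bounding rectangle.
Web: 0.65 × 12.4, A = 8.06 in², y = 6.2 in, Ī = 103.28 in⁴.
Top flange (beyond web): 2.15 × 0.65, A = 1.3975 in², y = 12.075 in, Ī = 0.049204 in⁴.
Bottom flange (beyond web): 2.15 × 0.65, A = 1.3975 in², y = 0.325 in, Ī = 0.049204 in⁴.
By symmetry the centroid is at mid-height, ȳ = 6.2 in.
Transfer each piece to the centroidal x-axis using Ī + A·d² with d = y − 6.2:
  web: d = 0 in → contributes +103.28 in⁴
  top flange (beyond web): d = 5.875 in → contributes +48.285 in⁴
  bottom flange (beyond web): d = -5.875 in → contributes +48.285 in⁴
Total I = 199.85 in⁴.
For the y-axis: x̄ = 0.68548 in.
Repeating about the centroidal y-axis gives I_y = 5.4281 in⁴.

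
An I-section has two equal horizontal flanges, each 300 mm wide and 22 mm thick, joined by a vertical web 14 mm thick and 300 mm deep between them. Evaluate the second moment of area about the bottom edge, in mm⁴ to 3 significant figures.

Split into non-overlapping primitives; take the origin at the lower-left of the bounding box.
Bottom flange: 300 × 22, A = 6 600 mm², y = 11 mm, Ī = 266 200 mm⁴.
Web: 14 × 300, A = 4 200 mm², y = 172 mm, Ī = 31 500 000 mm⁴.
Top flange: 300 × 22, A = 6 600 mm², y = 333 mm, Ī = 266 200 mm⁴.
Transfer each piece to the bottom edge using Ī + A·d² with d = y − 0:
  bottom flange: d = 11 mm → contributes +1 064 800 mm⁴
  web: d = 172 mm → contributes +155 752 800 mm⁴
  top flange: d = 333 mm → contributes +732 133 600 mm⁴
Total I = 888 951 200 mm⁴.

I_base ≈ 8.89 × 10⁸ mm⁴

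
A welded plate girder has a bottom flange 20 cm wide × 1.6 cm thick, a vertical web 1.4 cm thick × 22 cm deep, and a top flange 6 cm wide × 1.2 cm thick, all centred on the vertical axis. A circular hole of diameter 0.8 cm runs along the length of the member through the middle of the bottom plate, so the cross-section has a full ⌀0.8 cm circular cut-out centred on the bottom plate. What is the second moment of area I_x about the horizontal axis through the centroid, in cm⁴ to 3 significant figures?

Decompose the section into non-overlapping parts with the origin at the bottom-left of its bounding rectangle.
Bottom plate: 20 × 1.6, A = 32 cm², y = 0.8 cm, Ī = 6.8267 cm⁴.
Web plate: 1.4 × 22, A = 30.8 cm², y = 12.6 cm, Ī = 1242.3 cm⁴.
Top plate: 6 × 1.2, A = 7.2 cm², y = 24.2 cm, Ī = 0.864 cm⁴.
Hole (subtracted): ⌀0.8, A = 0.50265 cm², y = 0.8 cm, Ī = 0.020106 cm⁴.
Centroid: ȳ = ΣA·y / ΣA = 8.4538 cm.
Transfer each piece to the horizontal axis through the centroid using Ī + A·d² with d = y − 8.4538:
  bottom plate: d = -7.6538 cm → contributes +1881.4 cm⁴
  web plate: d = 4.1462 cm → contributes +1771.7 cm⁴
  top plate: d = 15.746 cm → contributes +1 786 cm⁴
  hole: d = -7.6538 cm → contributes −29.466 cm⁴
Total I = 5409.7 cm⁴.

I_x ≈ 5410 cm⁴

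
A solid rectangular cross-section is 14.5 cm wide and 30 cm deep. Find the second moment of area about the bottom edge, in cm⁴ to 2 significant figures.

The section: 14.5 × 30, A = 435 cm², y = 15 cm, Ī = 32 625 cm⁴.
Transfer it to the base of the section using Ī + A·d² with d = y − 0:
  the section: d = 15 cm → contributes +130 500 cm⁴
Total I = 130 500 cm⁴.

I_base ≈ 1.3 × 10⁵ cm⁴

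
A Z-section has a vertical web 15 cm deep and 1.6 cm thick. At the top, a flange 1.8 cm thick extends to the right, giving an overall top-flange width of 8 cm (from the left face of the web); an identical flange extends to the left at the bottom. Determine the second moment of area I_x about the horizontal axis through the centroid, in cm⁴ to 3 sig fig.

I_x ≈ 1460 cm⁴

Break the section into simple shapes (no overlaps), measuring from the bottom-left corner of the bounding box.
Web: 1.6 × 15, A = 24 cm², y = 7.5 cm, Ī = 450 cm⁴.
Top flange (beyond web): 6.4 × 1.8, A = 11.52 cm², y = 14.1 cm, Ī = 3.1104 cm⁴.
Bottom flange (beyond web): 6.4 × 1.8, A = 11.52 cm², y = 0.9 cm, Ī = 3.1104 cm⁴.
Centroid: ȳ = ΣA·y / ΣA = 7.5 cm.
Transfer each piece to the horizontal axis through the centroid using Ī + A·d² with d = y − 7.5:
  web: d = 0 cm → contributes +450 cm⁴
  top flange (beyond web): d = 6.6 cm → contributes +504.92 cm⁴
  bottom flange (beyond web): d = -6.6 cm → contributes +504.92 cm⁴
Total I = 1459.8 cm⁴.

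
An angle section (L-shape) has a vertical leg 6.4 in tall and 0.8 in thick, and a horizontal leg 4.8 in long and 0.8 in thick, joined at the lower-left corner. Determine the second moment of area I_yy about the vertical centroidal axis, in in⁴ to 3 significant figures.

Split into non-overlapping primitives; take the origin at the lower-left of the bounding box.
Vertical leg: 0.8 × 6.4, A = 5.12 in², x = 0.4 in, Ī = 0.27307 in⁴.
Horizontal leg (remainder): 4 × 0.8, A = 3.2 in², x = 2.8 in, Ī = 4.2667 in⁴.
Centroid: x̄ = ΣA·x / ΣA = 1.3231 in.
Transfer each piece to the vertical centroidal axis using Ī + A·d² with d = x − 1.3231:
  vertical leg: d = -0.92308 in → contributes +4.6357 in⁴
  horizontal leg (remainder): d = 1.4769 in → contributes +11.247 in⁴
Total I = 15.883 in⁴.

I_yy ≈ 15.9 in⁴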